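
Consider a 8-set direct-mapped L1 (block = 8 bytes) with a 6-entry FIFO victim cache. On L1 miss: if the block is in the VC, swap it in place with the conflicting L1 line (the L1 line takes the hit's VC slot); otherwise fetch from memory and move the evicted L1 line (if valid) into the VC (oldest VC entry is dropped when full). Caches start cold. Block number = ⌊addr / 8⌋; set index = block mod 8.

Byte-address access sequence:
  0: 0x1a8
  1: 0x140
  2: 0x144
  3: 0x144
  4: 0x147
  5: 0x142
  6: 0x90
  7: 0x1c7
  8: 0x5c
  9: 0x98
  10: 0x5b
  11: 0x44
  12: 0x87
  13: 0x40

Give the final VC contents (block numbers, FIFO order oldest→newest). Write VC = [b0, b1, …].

  [0] addr=0x1a8 blk=53 s=5: MISS | VC []
  [1] addr=0x140 blk=40 s=0: MISS | VC []
  [2] addr=0x144 blk=40 s=0: L1-HIT | VC []
  [3] addr=0x144 blk=40 s=0: L1-HIT | VC []
  [4] addr=0x147 blk=40 s=0: L1-HIT | VC []
  [5] addr=0x142 blk=40 s=0: L1-HIT | VC []
  [6] addr=0x90 blk=18 s=2: MISS | VC []
  [7] addr=0x1c7 blk=56 s=0: MISS | VC [40]
  [8] addr=0x5c blk=11 s=3: MISS | VC [40]
  [9] addr=0x98 blk=19 s=3: MISS | VC [40, 11]
  [10] addr=0x5b blk=11 s=3: VC-HIT | VC [40, 19]
  [11] addr=0x44 blk=8 s=0: MISS | VC [40, 19, 56]
  [12] addr=0x87 blk=16 s=0: MISS | VC [40, 19, 56, 8]
  [13] addr=0x40 blk=8 s=0: VC-HIT | VC [40, 19, 56, 16]

VC = [40, 19, 56, 16]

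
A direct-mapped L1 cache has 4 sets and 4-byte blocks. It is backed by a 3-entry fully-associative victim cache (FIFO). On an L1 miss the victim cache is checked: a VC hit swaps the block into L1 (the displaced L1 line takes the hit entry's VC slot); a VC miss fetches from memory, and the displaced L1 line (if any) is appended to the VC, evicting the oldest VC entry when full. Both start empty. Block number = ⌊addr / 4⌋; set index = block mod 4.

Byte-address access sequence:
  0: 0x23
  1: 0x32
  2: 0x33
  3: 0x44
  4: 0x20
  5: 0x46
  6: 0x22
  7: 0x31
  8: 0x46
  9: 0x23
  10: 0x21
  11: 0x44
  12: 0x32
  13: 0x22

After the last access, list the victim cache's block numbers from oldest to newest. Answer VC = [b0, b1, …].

VC = [12]

0: 0x23 (blk 8, set 0) → MISS  vc=[]
1: 0x32 (blk 12, set 0) → MISS  vc=[8]
2: 0x33 (blk 12, set 0) → L1-HIT  vc=[8]
3: 0x44 (blk 17, set 1) → MISS  vc=[8]
4: 0x20 (blk 8, set 0) → VC-HIT  vc=[12]
5: 0x46 (blk 17, set 1) → L1-HIT  vc=[12]
6: 0x22 (blk 8, set 0) → L1-HIT  vc=[12]
7: 0x31 (blk 12, set 0) → VC-HIT  vc=[8]
8: 0x46 (blk 17, set 1) → L1-HIT  vc=[8]
9: 0x23 (blk 8, set 0) → VC-HIT  vc=[12]
10: 0x21 (blk 8, set 0) → L1-HIT  vc=[12]
11: 0x44 (blk 17, set 1) → L1-HIT  vc=[12]
12: 0x32 (blk 12, set 0) → VC-HIT  vc=[8]
13: 0x22 (blk 8, set 0) → VC-HIT  vc=[12]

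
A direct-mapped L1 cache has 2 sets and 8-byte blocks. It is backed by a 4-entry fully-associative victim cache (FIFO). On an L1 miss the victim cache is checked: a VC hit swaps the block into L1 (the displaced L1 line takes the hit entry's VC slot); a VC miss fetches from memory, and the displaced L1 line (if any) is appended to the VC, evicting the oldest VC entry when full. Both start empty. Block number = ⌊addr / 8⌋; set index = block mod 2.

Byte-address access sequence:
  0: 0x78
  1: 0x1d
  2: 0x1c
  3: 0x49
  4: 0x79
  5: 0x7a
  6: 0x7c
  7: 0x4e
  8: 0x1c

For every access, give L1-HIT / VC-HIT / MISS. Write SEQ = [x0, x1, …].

0: 0x78 (blk 15, set 1) → MISS  vc=[]
1: 0x1d (blk 3, set 1) → MISS  vc=[15]
2: 0x1c (blk 3, set 1) → L1-HIT  vc=[15]
3: 0x49 (blk 9, set 1) → MISS  vc=[15, 3]
4: 0x79 (blk 15, set 1) → VC-HIT  vc=[9, 3]
5: 0x7a (blk 15, set 1) → L1-HIT  vc=[9, 3]
6: 0x7c (blk 15, set 1) → L1-HIT  vc=[9, 3]
7: 0x4e (blk 9, set 1) → VC-HIT  vc=[15, 3]
8: 0x1c (blk 3, set 1) → VC-HIT  vc=[15, 9]

SEQ = [MISS, MISS, L1-HIT, MISS, VC-HIT, L1-HIT, L1-HIT, VC-HIT, VC-HIT]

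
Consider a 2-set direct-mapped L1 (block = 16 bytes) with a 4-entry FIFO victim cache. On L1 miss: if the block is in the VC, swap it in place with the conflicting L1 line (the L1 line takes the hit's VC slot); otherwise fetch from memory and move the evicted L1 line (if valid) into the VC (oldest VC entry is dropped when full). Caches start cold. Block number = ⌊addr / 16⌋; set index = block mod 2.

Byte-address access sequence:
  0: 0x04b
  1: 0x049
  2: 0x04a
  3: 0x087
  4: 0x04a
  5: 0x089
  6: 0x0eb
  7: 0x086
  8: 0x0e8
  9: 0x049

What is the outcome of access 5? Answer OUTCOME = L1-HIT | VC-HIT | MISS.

OUTCOME = VC-HIT

#0 0x4b→b4/s0 MISS; vc=[]
#1 0x49→b4/s0 L1-HIT; vc=[]
#2 0x4a→b4/s0 L1-HIT; vc=[]
#3 0x87→b8/s0 MISS; vc=[4]
#4 0x4a→b4/s0 VC-HIT; vc=[8]
#5 0x89→b8/s0 VC-HIT; vc=[4]
#6 0xeb→b14/s0 MISS; vc=[4,8]
#7 0x86→b8/s0 VC-HIT; vc=[4,14]
#8 0xe8→b14/s0 VC-HIT; vc=[4,8]
#9 0x49→b4/s0 VC-HIT; vc=[14,8]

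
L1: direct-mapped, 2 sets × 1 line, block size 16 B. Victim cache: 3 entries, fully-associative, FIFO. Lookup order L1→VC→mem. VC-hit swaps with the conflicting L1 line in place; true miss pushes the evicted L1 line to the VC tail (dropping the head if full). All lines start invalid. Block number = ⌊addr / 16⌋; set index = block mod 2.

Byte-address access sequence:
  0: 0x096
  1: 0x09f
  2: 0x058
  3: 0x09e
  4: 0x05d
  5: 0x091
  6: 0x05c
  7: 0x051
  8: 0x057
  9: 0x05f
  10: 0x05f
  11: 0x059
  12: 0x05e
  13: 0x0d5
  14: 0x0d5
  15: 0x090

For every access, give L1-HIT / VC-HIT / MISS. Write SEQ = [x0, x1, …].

#0 0x96→b9/s1 MISS; vc=[]
#1 0x9f→b9/s1 L1-HIT; vc=[]
#2 0x58→b5/s1 MISS; vc=[9]
#3 0x9e→b9/s1 VC-HIT; vc=[5]
#4 0x5d→b5/s1 VC-HIT; vc=[9]
#5 0x91→b9/s1 VC-HIT; vc=[5]
#6 0x5c→b5/s1 VC-HIT; vc=[9]
#7 0x51→b5/s1 L1-HIT; vc=[9]
#8 0x57→b5/s1 L1-HIT; vc=[9]
#9 0x5f→b5/s1 L1-HIT; vc=[9]
#10 0x5f→b5/s1 L1-HIT; vc=[9]
#11 0x59→b5/s1 L1-HIT; vc=[9]
#12 0x5e→b5/s1 L1-HIT; vc=[9]
#13 0xd5→b13/s1 MISS; vc=[9,5]
#14 0xd5→b13/s1 L1-HIT; vc=[9,5]
#15 0x90→b9/s1 VC-HIT; vc=[13,5]

SEQ = [MISS, L1-HIT, MISS, VC-HIT, VC-HIT, VC-HIT, VC-HIT, L1-HIT, L1-HIT, L1-HIT, L1-HIT, L1-HIT, L1-HIT, MISS, L1-HIT, VC-HIT]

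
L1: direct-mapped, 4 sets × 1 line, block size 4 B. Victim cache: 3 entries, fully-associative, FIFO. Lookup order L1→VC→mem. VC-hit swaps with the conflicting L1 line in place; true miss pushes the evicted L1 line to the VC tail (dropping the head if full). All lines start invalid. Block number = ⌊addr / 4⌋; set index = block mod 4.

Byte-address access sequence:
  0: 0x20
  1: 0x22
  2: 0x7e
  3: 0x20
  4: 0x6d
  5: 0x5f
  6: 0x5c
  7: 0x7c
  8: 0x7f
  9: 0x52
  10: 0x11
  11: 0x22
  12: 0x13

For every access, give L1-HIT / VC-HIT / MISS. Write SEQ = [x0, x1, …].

SEQ = [MISS, L1-HIT, MISS, L1-HIT, MISS, MISS, L1-HIT, VC-HIT, L1-HIT, MISS, MISS, VC-HIT, VC-HIT]

  [0] addr=0x20 blk=8 s=0: MISS | VC []
  [1] addr=0x22 blk=8 s=0: L1-HIT | VC []
  [2] addr=0x7e blk=31 s=3: MISS | VC []
  [3] addr=0x20 blk=8 s=0: L1-HIT | VC []
  [4] addr=0x6d blk=27 s=3: MISS | VC [31]
  [5] addr=0x5f blk=23 s=3: MISS | VC [31, 27]
  [6] addr=0x5c blk=23 s=3: L1-HIT | VC [31, 27]
  [7] addr=0x7c blk=31 s=3: VC-HIT | VC [23, 27]
  [8] addr=0x7f blk=31 s=3: L1-HIT | VC [23, 27]
  [9] addr=0x52 blk=20 s=0: MISS | VC [23, 27, 8]
  [10] addr=0x11 blk=4 s=0: MISS | VC [27, 8, 20]
  [11] addr=0x22 blk=8 s=0: VC-HIT | VC [27, 4, 20]
  [12] addr=0x13 blk=4 s=0: VC-HIT | VC [27, 8, 20]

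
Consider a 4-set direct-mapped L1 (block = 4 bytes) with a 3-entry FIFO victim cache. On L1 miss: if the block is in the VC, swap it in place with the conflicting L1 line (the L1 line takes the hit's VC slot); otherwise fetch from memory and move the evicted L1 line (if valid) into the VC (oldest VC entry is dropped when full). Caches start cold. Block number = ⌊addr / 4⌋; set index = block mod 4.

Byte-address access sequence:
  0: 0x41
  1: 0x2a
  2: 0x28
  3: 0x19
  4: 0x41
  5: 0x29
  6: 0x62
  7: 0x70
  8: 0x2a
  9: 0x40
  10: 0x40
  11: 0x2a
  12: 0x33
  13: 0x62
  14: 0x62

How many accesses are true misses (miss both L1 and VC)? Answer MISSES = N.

#0 0x41→b16/s0 MISS; vc=[]
#1 0x2a→b10/s2 MISS; vc=[]
#2 0x28→b10/s2 L1-HIT; vc=[]
#3 0x19→b6/s2 MISS; vc=[10]
#4 0x41→b16/s0 L1-HIT; vc=[10]
#5 0x29→b10/s2 VC-HIT; vc=[6]
#6 0x62→b24/s0 MISS; vc=[6,16]
#7 0x70→b28/s0 MISS; vc=[6,16,24]
#8 0x2a→b10/s2 L1-HIT; vc=[6,16,24]
#9 0x40→b16/s0 VC-HIT; vc=[6,28,24]
#10 0x40→b16/s0 L1-HIT; vc=[6,28,24]
#11 0x2a→b10/s2 L1-HIT; vc=[6,28,24]
#12 0x33→b12/s0 MISS; vc=[28,24,16]
#13 0x62→b24/s0 VC-HIT; vc=[28,12,16]
#14 0x62→b24/s0 L1-HIT; vc=[28,12,16]

MISSES = 6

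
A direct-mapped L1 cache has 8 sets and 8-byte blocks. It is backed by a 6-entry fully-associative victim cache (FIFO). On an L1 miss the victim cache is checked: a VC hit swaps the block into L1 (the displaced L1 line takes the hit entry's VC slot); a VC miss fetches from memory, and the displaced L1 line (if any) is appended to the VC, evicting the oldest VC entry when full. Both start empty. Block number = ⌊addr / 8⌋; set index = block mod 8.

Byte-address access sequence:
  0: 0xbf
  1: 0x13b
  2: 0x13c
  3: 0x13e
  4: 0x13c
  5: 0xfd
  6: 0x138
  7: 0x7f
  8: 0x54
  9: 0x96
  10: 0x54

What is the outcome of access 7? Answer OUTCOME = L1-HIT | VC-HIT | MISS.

OUTCOME = MISS

0: 0xbf (blk 23, set 7) → MISS  vc=[]
1: 0x13b (blk 39, set 7) → MISS  vc=[23]
2: 0x13c (blk 39, set 7) → L1-HIT  vc=[23]
3: 0x13e (blk 39, set 7) → L1-HIT  vc=[23]
4: 0x13c (blk 39, set 7) → L1-HIT  vc=[23]
5: 0xfd (blk 31, set 7) → MISS  vc=[23, 39]
6: 0x138 (blk 39, set 7) → VC-HIT  vc=[23, 31]
7: 0x7f (blk 15, set 7) → MISS  vc=[23, 31, 39]
8: 0x54 (blk 10, set 2) → MISS  vc=[23, 31, 39]
9: 0x96 (blk 18, set 2) → MISS  vc=[23, 31, 39, 10]
10: 0x54 (blk 10, set 2) → VC-HIT  vc=[23, 31, 39, 18]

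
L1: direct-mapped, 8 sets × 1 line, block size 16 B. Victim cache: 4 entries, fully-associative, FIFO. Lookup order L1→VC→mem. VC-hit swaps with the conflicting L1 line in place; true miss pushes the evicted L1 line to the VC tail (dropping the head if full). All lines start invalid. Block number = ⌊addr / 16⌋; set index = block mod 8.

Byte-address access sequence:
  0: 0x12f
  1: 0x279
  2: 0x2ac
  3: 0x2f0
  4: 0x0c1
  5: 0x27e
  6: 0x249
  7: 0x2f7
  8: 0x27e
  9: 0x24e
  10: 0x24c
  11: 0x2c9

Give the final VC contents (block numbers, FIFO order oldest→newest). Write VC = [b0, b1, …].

VC = [18, 47, 12, 36]

  [0] addr=0x12f blk=18 s=2: MISS | VC []
  [1] addr=0x279 blk=39 s=7: MISS | VC []
  [2] addr=0x2ac blk=42 s=2: MISS | VC [18]
  [3] addr=0x2f0 blk=47 s=7: MISS | VC [18, 39]
  [4] addr=0xc1 blk=12 s=4: MISS | VC [18, 39]
  [5] addr=0x27e blk=39 s=7: VC-HIT | VC [18, 47]
  [6] addr=0x249 blk=36 s=4: MISS | VC [18, 47, 12]
  [7] addr=0x2f7 blk=47 s=7: VC-HIT | VC [18, 39, 12]
  [8] addr=0x27e blk=39 s=7: VC-HIT | VC [18, 47, 12]
  [9] addr=0x24e blk=36 s=4: L1-HIT | VC [18, 47, 12]
  [10] addr=0x24c blk=36 s=4: L1-HIT | VC [18, 47, 12]
  [11] addr=0x2c9 blk=44 s=4: MISS | VC [18, 47, 12, 36]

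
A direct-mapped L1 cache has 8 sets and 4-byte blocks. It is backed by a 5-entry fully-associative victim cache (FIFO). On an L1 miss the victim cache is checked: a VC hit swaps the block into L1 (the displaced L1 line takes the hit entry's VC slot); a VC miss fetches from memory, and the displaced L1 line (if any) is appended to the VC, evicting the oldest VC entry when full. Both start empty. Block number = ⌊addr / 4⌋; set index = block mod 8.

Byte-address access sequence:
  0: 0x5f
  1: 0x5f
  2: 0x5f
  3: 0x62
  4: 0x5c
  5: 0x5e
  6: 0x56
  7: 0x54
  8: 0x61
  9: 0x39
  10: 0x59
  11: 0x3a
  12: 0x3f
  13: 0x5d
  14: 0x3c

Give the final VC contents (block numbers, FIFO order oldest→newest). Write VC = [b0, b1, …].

  [0] addr=0x5f blk=23 s=7: MISS | VC []
  [1] addr=0x5f blk=23 s=7: L1-HIT | VC []
  [2] addr=0x5f blk=23 s=7: L1-HIT | VC []
  [3] addr=0x62 blk=24 s=0: MISS | VC []
  [4] addr=0x5c blk=23 s=7: L1-HIT | VC []
  [5] addr=0x5e blk=23 s=7: L1-HIT | VC []
  [6] addr=0x56 blk=21 s=5: MISS | VC []
  [7] addr=0x54 blk=21 s=5: L1-HIT | VC []
  [8] addr=0x61 blk=24 s=0: L1-HIT | VC []
  [9] addr=0x39 blk=14 s=6: MISS | VC []
  [10] addr=0x59 blk=22 s=6: MISS | VC [14]
  [11] addr=0x3a blk=14 s=6: VC-HIT | VC [22]
  [12] addr=0x3f blk=15 s=7: MISS | VC [22, 23]
  [13] addr=0x5d blk=23 s=7: VC-HIT | VC [22, 15]
  [14] addr=0x3c blk=15 s=7: VC-HIT | VC [22, 23]

VC = [22, 23]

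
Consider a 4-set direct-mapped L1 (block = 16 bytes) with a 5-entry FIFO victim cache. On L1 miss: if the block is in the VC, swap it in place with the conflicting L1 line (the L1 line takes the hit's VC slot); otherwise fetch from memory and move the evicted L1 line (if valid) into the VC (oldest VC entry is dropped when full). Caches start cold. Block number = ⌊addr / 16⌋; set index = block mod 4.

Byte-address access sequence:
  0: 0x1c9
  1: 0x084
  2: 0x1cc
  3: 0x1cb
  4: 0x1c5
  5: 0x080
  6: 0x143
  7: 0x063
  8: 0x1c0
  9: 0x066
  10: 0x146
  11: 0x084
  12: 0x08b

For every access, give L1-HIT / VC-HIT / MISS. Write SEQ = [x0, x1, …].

  [0] addr=0x1c9 blk=28 s=0: MISS | VC []
  [1] addr=0x84 blk=8 s=0: MISS | VC [28]
  [2] addr=0x1cc blk=28 s=0: VC-HIT | VC [8]
  [3] addr=0x1cb blk=28 s=0: L1-HIT | VC [8]
  [4] addr=0x1c5 blk=28 s=0: L1-HIT | VC [8]
  [5] addr=0x80 blk=8 s=0: VC-HIT | VC [28]
  [6] addr=0x143 blk=20 s=0: MISS | VC [28, 8]
  [7] addr=0x63 blk=6 s=2: MISS | VC [28, 8]
  [8] addr=0x1c0 blk=28 s=0: VC-HIT | VC [20, 8]
  [9] addr=0x66 blk=6 s=2: L1-HIT | VC [20, 8]
  [10] addr=0x146 blk=20 s=0: VC-HIT | VC [28, 8]
  [11] addr=0x84 blk=8 s=0: VC-HIT | VC [28, 20]
  [12] addr=0x8b blk=8 s=0: L1-HIT | VC [28, 20]

SEQ = [MISS, MISS, VC-HIT, L1-HIT, L1-HIT, VC-HIT, MISS, MISS, VC-HIT, L1-HIT, VC-HIT, VC-HIT, L1-HIT]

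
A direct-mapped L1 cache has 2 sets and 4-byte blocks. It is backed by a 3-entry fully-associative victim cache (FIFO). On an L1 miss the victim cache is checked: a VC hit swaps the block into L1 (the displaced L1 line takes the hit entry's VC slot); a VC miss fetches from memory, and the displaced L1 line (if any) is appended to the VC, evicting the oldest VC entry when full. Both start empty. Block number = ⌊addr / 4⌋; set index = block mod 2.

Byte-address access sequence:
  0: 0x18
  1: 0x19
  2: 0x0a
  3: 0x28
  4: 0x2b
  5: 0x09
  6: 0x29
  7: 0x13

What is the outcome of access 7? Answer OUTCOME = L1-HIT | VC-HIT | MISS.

OUTCOME = MISS

#0 0x18→b6/s0 MISS; vc=[]
#1 0x19→b6/s0 L1-HIT; vc=[]
#2 0xa→b2/s0 MISS; vc=[6]
#3 0x28→b10/s0 MISS; vc=[6,2]
#4 0x2b→b10/s0 L1-HIT; vc=[6,2]
#5 0x9→b2/s0 VC-HIT; vc=[6,10]
#6 0x29→b10/s0 VC-HIT; vc=[6,2]
#7 0x13→b4/s0 MISS; vc=[6,2,10]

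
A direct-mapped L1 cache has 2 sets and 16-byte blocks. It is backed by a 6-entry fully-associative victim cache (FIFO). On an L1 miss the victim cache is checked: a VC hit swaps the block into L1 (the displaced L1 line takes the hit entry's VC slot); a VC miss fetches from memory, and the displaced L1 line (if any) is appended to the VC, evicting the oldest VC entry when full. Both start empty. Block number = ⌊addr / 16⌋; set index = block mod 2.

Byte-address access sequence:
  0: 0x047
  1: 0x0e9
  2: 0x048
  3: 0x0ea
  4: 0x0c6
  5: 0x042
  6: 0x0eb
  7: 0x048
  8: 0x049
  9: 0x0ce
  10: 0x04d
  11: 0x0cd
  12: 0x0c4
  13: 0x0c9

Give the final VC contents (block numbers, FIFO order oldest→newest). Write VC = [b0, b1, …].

#0 0x47→b4/s0 MISS; vc=[]
#1 0xe9→b14/s0 MISS; vc=[4]
#2 0x48→b4/s0 VC-HIT; vc=[14]
#3 0xea→b14/s0 VC-HIT; vc=[4]
#4 0xc6→b12/s0 MISS; vc=[4,14]
#5 0x42→b4/s0 VC-HIT; vc=[12,14]
#6 0xeb→b14/s0 VC-HIT; vc=[12,4]
#7 0x48→b4/s0 VC-HIT; vc=[12,14]
#8 0x49→b4/s0 L1-HIT; vc=[12,14]
#9 0xce→b12/s0 VC-HIT; vc=[4,14]
#10 0x4d→b4/s0 VC-HIT; vc=[12,14]
#11 0xcd→b12/s0 VC-HIT; vc=[4,14]
#12 0xc4→b12/s0 L1-HIT; vc=[4,14]
#13 0xc9→b12/s0 L1-HIT; vc=[4,14]

VC = [4, 14]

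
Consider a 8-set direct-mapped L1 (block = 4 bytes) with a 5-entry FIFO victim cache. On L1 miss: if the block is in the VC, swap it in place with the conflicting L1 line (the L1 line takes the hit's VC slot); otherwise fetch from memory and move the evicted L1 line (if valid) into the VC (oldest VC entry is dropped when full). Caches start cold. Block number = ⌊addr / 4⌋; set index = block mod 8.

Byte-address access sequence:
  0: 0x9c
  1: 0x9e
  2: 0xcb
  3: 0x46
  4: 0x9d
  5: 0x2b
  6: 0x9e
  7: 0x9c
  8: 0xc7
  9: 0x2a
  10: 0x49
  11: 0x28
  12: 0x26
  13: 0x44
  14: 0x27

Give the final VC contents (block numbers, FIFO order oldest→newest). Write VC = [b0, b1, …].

0: 0x9c (blk 39, set 7) → MISS  vc=[]
1: 0x9e (blk 39, set 7) → L1-HIT  vc=[]
2: 0xcb (blk 50, set 2) → MISS  vc=[]
3: 0x46 (blk 17, set 1) → MISS  vc=[]
4: 0x9d (blk 39, set 7) → L1-HIT  vc=[]
5: 0x2b (blk 10, set 2) → MISS  vc=[50]
6: 0x9e (blk 39, set 7) → L1-HIT  vc=[50]
7: 0x9c (blk 39, set 7) → L1-HIT  vc=[50]
8: 0xc7 (blk 49, set 1) → MISS  vc=[50, 17]
9: 0x2a (blk 10, set 2) → L1-HIT  vc=[50, 17]
10: 0x49 (blk 18, set 2) → MISS  vc=[50, 17, 10]
11: 0x28 (blk 10, set 2) → VC-HIT  vc=[50, 17, 18]
12: 0x26 (blk 9, set 1) → MISS  vc=[50, 17, 18, 49]
13: 0x44 (blk 17, set 1) → VC-HIT  vc=[50, 9, 18, 49]
14: 0x27 (blk 9, set 1) → VC-HIT  vc=[50, 17, 18, 49]

VC = [50, 17, 18, 49]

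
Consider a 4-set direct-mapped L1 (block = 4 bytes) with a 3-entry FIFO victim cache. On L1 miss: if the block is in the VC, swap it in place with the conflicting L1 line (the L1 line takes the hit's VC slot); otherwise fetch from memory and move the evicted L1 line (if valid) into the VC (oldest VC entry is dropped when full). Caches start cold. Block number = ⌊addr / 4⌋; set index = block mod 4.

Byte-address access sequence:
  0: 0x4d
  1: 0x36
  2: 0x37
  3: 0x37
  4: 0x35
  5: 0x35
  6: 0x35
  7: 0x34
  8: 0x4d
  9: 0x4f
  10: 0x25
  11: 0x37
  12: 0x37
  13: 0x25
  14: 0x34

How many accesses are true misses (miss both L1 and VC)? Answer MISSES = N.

#0 0x4d→b19/s3 MISS; vc=[]
#1 0x36→b13/s1 MISS; vc=[]
#2 0x37→b13/s1 L1-HIT; vc=[]
#3 0x37→b13/s1 L1-HIT; vc=[]
#4 0x35→b13/s1 L1-HIT; vc=[]
#5 0x35→b13/s1 L1-HIT; vc=[]
#6 0x35→b13/s1 L1-HIT; vc=[]
#7 0x34→b13/s1 L1-HIT; vc=[]
#8 0x4d→b19/s3 L1-HIT; vc=[]
#9 0x4f→b19/s3 L1-HIT; vc=[]
#10 0x25→b9/s1 MISS; vc=[13]
#11 0x37→b13/s1 VC-HIT; vc=[9]
#12 0x37→b13/s1 L1-HIT; vc=[9]
#13 0x25→b9/s1 VC-HIT; vc=[13]
#14 0x34→b13/s1 VC-HIT; vc=[9]

MISSES = 3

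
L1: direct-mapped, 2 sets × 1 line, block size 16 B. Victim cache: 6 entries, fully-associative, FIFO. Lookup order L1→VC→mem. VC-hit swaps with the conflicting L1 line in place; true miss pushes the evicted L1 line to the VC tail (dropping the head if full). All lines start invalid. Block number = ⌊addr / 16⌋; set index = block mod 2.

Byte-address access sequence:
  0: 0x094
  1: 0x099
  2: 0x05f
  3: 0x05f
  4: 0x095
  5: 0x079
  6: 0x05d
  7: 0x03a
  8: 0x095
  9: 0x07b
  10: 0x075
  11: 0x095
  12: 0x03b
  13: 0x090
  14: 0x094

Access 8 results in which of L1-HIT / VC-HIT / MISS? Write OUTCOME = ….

  [0] addr=0x94 blk=9 s=1: MISS | VC []
  [1] addr=0x99 blk=9 s=1: L1-HIT | VC []
  [2] addr=0x5f blk=5 s=1: MISS | VC [9]
  [3] addr=0x5f blk=5 s=1: L1-HIT | VC [9]
  [4] addr=0x95 blk=9 s=1: VC-HIT | VC [5]
  [5] addr=0x79 blk=7 s=1: MISS | VC [5, 9]
  [6] addr=0x5d blk=5 s=1: VC-HIT | VC [7, 9]
  [7] addr=0x3a blk=3 s=1: MISS | VC [7, 9, 5]
  [8] addr=0x95 blk=9 s=1: VC-HIT | VC [7, 3, 5]
  [9] addr=0x7b blk=7 s=1: VC-HIT | VC [9, 3, 5]
  [10] addr=0x75 blk=7 s=1: L1-HIT | VC [9, 3, 5]
  [11] addr=0x95 blk=9 s=1: VC-HIT | VC [7, 3, 5]
  [12] addr=0x3b blk=3 s=1: VC-HIT | VC [7, 9, 5]
  [13] addr=0x90 blk=9 s=1: VC-HIT | VC [7, 3, 5]
  [14] addr=0x94 blk=9 s=1: L1-HIT | VC [7, 3, 5]

OUTCOME = VC-HIT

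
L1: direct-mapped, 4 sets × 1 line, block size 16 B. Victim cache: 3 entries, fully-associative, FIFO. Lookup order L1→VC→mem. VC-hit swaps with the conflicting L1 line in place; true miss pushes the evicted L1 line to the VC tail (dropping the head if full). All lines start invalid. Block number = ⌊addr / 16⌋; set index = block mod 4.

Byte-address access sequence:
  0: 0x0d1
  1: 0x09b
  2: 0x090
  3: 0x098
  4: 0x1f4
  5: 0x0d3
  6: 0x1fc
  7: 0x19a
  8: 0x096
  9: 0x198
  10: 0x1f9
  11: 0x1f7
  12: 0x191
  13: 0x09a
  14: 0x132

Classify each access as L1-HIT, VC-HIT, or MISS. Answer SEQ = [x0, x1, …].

SEQ = [MISS, MISS, L1-HIT, L1-HIT, MISS, VC-HIT, L1-HIT, MISS, VC-HIT, VC-HIT, L1-HIT, L1-HIT, L1-HIT, VC-HIT, MISS]

#0 0xd1→b13/s1 MISS; vc=[]
#1 0x9b→b9/s1 MISS; vc=[13]
#2 0x90→b9/s1 L1-HIT; vc=[13]
#3 0x98→b9/s1 L1-HIT; vc=[13]
#4 0x1f4→b31/s3 MISS; vc=[13]
#5 0xd3→b13/s1 VC-HIT; vc=[9]
#6 0x1fc→b31/s3 L1-HIT; vc=[9]
#7 0x19a→b25/s1 MISS; vc=[9,13]
#8 0x96→b9/s1 VC-HIT; vc=[25,13]
#9 0x198→b25/s1 VC-HIT; vc=[9,13]
#10 0x1f9→b31/s3 L1-HIT; vc=[9,13]
#11 0x1f7→b31/s3 L1-HIT; vc=[9,13]
#12 0x191→b25/s1 L1-HIT; vc=[9,13]
#13 0x9a→b9/s1 VC-HIT; vc=[25,13]
#14 0x132→b19/s3 MISS; vc=[25,13,31]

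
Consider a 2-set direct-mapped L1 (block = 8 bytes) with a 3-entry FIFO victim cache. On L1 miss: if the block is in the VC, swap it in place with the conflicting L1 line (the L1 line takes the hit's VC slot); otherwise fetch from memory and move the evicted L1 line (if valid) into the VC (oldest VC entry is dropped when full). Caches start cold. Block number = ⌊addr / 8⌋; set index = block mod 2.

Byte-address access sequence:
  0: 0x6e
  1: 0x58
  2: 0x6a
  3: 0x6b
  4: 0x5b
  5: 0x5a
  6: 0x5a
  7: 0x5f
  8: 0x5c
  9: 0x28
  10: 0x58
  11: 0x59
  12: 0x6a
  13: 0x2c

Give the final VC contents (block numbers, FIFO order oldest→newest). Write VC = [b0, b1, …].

VC = [11, 13]

  [0] addr=0x6e blk=13 s=1: MISS | VC []
  [1] addr=0x58 blk=11 s=1: MISS | VC [13]
  [2] addr=0x6a blk=13 s=1: VC-HIT | VC [11]
  [3] addr=0x6b blk=13 s=1: L1-HIT | VC [11]
  [4] addr=0x5b blk=11 s=1: VC-HIT | VC [13]
  [5] addr=0x5a blk=11 s=1: L1-HIT | VC [13]
  [6] addr=0x5a blk=11 s=1: L1-HIT | VC [13]
  [7] addr=0x5f blk=11 s=1: L1-HIT | VC [13]
  [8] addr=0x5c blk=11 s=1: L1-HIT | VC [13]
  [9] addr=0x28 blk=5 s=1: MISS | VC [13, 11]
  [10] addr=0x58 blk=11 s=1: VC-HIT | VC [13, 5]
  [11] addr=0x59 blk=11 s=1: L1-HIT | VC [13, 5]
  [12] addr=0x6a blk=13 s=1: VC-HIT | VC [11, 5]
  [13] addr=0x2c blk=5 s=1: VC-HIT | VC [11, 13]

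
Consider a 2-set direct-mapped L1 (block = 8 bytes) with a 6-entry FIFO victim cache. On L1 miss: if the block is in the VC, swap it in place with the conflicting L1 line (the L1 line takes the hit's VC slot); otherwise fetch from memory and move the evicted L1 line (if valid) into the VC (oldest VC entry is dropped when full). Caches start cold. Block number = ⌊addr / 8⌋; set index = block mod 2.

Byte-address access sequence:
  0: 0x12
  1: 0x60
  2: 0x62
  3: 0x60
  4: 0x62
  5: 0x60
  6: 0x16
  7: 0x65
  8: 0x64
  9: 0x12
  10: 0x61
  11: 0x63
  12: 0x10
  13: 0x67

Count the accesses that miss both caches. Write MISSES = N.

0: 0x12 (blk 2, set 0) → MISS  vc=[]
1: 0x60 (blk 12, set 0) → MISS  vc=[2]
2: 0x62 (blk 12, set 0) → L1-HIT  vc=[2]
3: 0x60 (blk 12, set 0) → L1-HIT  vc=[2]
4: 0x62 (blk 12, set 0) → L1-HIT  vc=[2]
5: 0x60 (blk 12, set 0) → L1-HIT  vc=[2]
6: 0x16 (blk 2, set 0) → VC-HIT  vc=[12]
7: 0x65 (blk 12, set 0) → VC-HIT  vc=[2]
8: 0x64 (blk 12, set 0) → L1-HIT  vc=[2]
9: 0x12 (blk 2, set 0) → VC-HIT  vc=[12]
10: 0x61 (blk 12, set 0) → VC-HIT  vc=[2]
11: 0x63 (blk 12, set 0) → L1-HIT  vc=[2]
12: 0x10 (blk 2, set 0) → VC-HIT  vc=[12]
13: 0x67 (blk 12, set 0) → VC-HIT  vc=[2]

MISSES = 2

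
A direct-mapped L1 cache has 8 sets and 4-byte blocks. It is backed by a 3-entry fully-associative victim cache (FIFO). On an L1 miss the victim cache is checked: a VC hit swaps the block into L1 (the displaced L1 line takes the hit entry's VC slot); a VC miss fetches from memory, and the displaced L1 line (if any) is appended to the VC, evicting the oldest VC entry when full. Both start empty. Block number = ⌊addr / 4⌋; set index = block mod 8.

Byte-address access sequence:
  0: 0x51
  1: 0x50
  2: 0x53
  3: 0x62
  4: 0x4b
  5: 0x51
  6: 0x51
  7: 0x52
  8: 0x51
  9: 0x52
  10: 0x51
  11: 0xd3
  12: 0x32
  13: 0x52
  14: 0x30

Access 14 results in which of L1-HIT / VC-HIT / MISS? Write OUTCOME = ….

OUTCOME = VC-HIT

0: 0x51 (blk 20, set 4) → MISS  vc=[]
1: 0x50 (blk 20, set 4) → L1-HIT  vc=[]
2: 0x53 (blk 20, set 4) → L1-HIT  vc=[]
3: 0x62 (blk 24, set 0) → MISS  vc=[]
4: 0x4b (blk 18, set 2) → MISS  vc=[]
5: 0x51 (blk 20, set 4) → L1-HIT  vc=[]
6: 0x51 (blk 20, set 4) → L1-HIT  vc=[]
7: 0x52 (blk 20, set 4) → L1-HIT  vc=[]
8: 0x51 (blk 20, set 4) → L1-HIT  vc=[]
9: 0x52 (blk 20, set 4) → L1-HIT  vc=[]
10: 0x51 (blk 20, set 4) → L1-HIT  vc=[]
11: 0xd3 (blk 52, set 4) → MISS  vc=[20]
12: 0x32 (blk 12, set 4) → MISS  vc=[20, 52]
13: 0x52 (blk 20, set 4) → VC-HIT  vc=[12, 52]
14: 0x30 (blk 12, set 4) → VC-HIT  vc=[20, 52]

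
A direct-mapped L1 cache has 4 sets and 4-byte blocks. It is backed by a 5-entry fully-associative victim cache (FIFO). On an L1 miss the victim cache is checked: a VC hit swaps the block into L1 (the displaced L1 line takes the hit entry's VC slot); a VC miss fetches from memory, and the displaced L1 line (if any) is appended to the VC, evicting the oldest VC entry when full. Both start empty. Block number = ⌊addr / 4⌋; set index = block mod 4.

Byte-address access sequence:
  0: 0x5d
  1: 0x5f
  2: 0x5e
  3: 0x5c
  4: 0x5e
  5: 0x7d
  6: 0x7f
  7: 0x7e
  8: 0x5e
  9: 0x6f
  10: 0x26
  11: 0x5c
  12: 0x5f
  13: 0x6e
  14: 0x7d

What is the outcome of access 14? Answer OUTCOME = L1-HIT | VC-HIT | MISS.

OUTCOME = VC-HIT

  [0] addr=0x5d blk=23 s=3: MISS | VC []
  [1] addr=0x5f blk=23 s=3: L1-HIT | VC []
  [2] addr=0x5e blk=23 s=3: L1-HIT | VC []
  [3] addr=0x5c blk=23 s=3: L1-HIT | VC []
  [4] addr=0x5e blk=23 s=3: L1-HIT | VC []
  [5] addr=0x7d blk=31 s=3: MISS | VC [23]
  [6] addr=0x7f blk=31 s=3: L1-HIT | VC [23]
  [7] addr=0x7e blk=31 s=3: L1-HIT | VC [23]
  [8] addr=0x5e blk=23 s=3: VC-HIT | VC [31]
  [9] addr=0x6f blk=27 s=3: MISS | VC [31, 23]
  [10] addr=0x26 blk=9 s=1: MISS | VC [31, 23]
  [11] addr=0x5c blk=23 s=3: VC-HIT | VC [31, 27]
  [12] addr=0x5f blk=23 s=3: L1-HIT | VC [31, 27]
  [13] addr=0x6e blk=27 s=3: VC-HIT | VC [31, 23]
  [14] addr=0x7d blk=31 s=3: VC-HIT | VC [27, 23]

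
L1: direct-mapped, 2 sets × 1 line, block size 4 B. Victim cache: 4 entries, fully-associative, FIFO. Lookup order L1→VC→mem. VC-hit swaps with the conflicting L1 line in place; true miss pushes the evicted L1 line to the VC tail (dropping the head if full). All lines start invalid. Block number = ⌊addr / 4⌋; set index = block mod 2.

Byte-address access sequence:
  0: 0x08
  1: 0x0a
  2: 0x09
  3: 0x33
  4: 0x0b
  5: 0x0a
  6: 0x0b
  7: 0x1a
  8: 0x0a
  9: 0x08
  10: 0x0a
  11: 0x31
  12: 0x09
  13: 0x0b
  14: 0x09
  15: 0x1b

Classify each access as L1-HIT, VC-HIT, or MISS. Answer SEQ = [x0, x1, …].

SEQ = [MISS, L1-HIT, L1-HIT, MISS, VC-HIT, L1-HIT, L1-HIT, MISS, VC-HIT, L1-HIT, L1-HIT, VC-HIT, VC-HIT, L1-HIT, L1-HIT, VC-HIT]

  [0] addr=0x8 blk=2 s=0: MISS | VC []
  [1] addr=0xa blk=2 s=0: L1-HIT | VC []
  [2] addr=0x9 blk=2 s=0: L1-HIT | VC []
  [3] addr=0x33 blk=12 s=0: MISS | VC [2]
  [4] addr=0xb blk=2 s=0: VC-HIT | VC [12]
  [5] addr=0xa blk=2 s=0: L1-HIT | VC [12]
  [6] addr=0xb blk=2 s=0: L1-HIT | VC [12]
  [7] addr=0x1a blk=6 s=0: MISS | VC [12, 2]
  [8] addr=0xa blk=2 s=0: VC-HIT | VC [12, 6]
  [9] addr=0x8 blk=2 s=0: L1-HIT | VC [12, 6]
  [10] addr=0xa blk=2 s=0: L1-HIT | VC [12, 6]
  [11] addr=0x31 blk=12 s=0: VC-HIT | VC [2, 6]
  [12] addr=0x9 blk=2 s=0: VC-HIT | VC [12, 6]
  [13] addr=0xb blk=2 s=0: L1-HIT | VC [12, 6]
  [14] addr=0x9 blk=2 s=0: L1-HIT | VC [12, 6]
  [15] addr=0x1b blk=6 s=0: VC-HIT | VC [12, 2]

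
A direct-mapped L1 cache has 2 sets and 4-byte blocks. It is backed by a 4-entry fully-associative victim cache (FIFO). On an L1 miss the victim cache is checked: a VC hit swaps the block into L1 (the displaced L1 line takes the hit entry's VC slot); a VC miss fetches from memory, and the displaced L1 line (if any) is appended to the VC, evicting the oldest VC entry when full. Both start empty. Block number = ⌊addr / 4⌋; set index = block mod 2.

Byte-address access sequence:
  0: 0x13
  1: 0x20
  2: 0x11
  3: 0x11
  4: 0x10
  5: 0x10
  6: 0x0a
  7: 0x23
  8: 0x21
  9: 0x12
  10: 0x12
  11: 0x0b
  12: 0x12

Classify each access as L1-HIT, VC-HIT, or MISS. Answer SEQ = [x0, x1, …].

  [0] addr=0x13 blk=4 s=0: MISS | VC []
  [1] addr=0x20 blk=8 s=0: MISS | VC [4]
  [2] addr=0x11 blk=4 s=0: VC-HIT | VC [8]
  [3] addr=0x11 blk=4 s=0: L1-HIT | VC [8]
  [4] addr=0x10 blk=4 s=0: L1-HIT | VC [8]
  [5] addr=0x10 blk=4 s=0: L1-HIT | VC [8]
  [6] addr=0xa blk=2 s=0: MISS | VC [8, 4]
  [7] addr=0x23 blk=8 s=0: VC-HIT | VC [2, 4]
  [8] addr=0x21 blk=8 s=0: L1-HIT | VC [2, 4]
  [9] addr=0x12 blk=4 s=0: VC-HIT | VC [2, 8]
  [10] addr=0x12 blk=4 s=0: L1-HIT | VC [2, 8]
  [11] addr=0xb blk=2 s=0: VC-HIT | VC [4, 8]
  [12] addr=0x12 blk=4 s=0: VC-HIT | VC [2, 8]

SEQ = [MISS, MISS, VC-HIT, L1-HIT, L1-HIT, L1-HIT, MISS, VC-HIT, L1-HIT, VC-HIT, L1-HIT, VC-HIT, VC-HIT]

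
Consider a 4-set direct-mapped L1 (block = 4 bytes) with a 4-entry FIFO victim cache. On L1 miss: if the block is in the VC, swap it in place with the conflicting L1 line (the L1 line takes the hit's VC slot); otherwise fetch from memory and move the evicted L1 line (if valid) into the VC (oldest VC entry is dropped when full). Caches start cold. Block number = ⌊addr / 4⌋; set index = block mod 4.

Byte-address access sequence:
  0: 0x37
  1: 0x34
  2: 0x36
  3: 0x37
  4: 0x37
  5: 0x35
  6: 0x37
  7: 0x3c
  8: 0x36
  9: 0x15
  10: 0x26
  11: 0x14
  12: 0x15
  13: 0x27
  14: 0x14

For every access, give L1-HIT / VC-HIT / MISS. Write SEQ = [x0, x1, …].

SEQ = [MISS, L1-HIT, L1-HIT, L1-HIT, L1-HIT, L1-HIT, L1-HIT, MISS, L1-HIT, MISS, MISS, VC-HIT, L1-HIT, VC-HIT, VC-HIT]

#0 0x37→b13/s1 MISS; vc=[]
#1 0x34→b13/s1 L1-HIT; vc=[]
#2 0x36→b13/s1 L1-HIT; vc=[]
#3 0x37→b13/s1 L1-HIT; vc=[]
#4 0x37→b13/s1 L1-HIT; vc=[]
#5 0x35→b13/s1 L1-HIT; vc=[]
#6 0x37→b13/s1 L1-HIT; vc=[]
#7 0x3c→b15/s3 MISS; vc=[]
#8 0x36→b13/s1 L1-HIT; vc=[]
#9 0x15→b5/s1 MISS; vc=[13]
#10 0x26→b9/s1 MISS; vc=[13,5]
#11 0x14→b5/s1 VC-HIT; vc=[13,9]
#12 0x15→b5/s1 L1-HIT; vc=[13,9]
#13 0x27→b9/s1 VC-HIT; vc=[13,5]
#14 0x14→b5/s1 VC-HIT; vc=[13,9]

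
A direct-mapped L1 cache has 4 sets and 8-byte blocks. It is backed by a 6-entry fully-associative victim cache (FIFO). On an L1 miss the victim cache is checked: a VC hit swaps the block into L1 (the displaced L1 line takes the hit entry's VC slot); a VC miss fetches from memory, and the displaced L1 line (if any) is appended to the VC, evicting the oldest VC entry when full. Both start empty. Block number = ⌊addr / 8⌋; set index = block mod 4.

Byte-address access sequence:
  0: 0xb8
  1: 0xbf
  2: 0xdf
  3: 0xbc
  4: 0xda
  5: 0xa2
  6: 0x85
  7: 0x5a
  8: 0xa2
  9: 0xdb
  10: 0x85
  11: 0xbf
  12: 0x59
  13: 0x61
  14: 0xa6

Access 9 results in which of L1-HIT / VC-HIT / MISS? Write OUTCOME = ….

  [0] addr=0xb8 blk=23 s=3: MISS | VC []
  [1] addr=0xbf blk=23 s=3: L1-HIT | VC []
  [2] addr=0xdf blk=27 s=3: MISS | VC [23]
  [3] addr=0xbc blk=23 s=3: VC-HIT | VC [27]
  [4] addr=0xda blk=27 s=3: VC-HIT | VC [23]
  [5] addr=0xa2 blk=20 s=0: MISS | VC [23]
  [6] addr=0x85 blk=16 s=0: MISS | VC [23, 20]
  [7] addr=0x5a blk=11 s=3: MISS | VC [23, 20, 27]
  [8] addr=0xa2 blk=20 s=0: VC-HIT | VC [23, 16, 27]
  [9] addr=0xdb blk=27 s=3: VC-HIT | VC [23, 16, 11]
  [10] addr=0x85 blk=16 s=0: VC-HIT | VC [23, 20, 11]
  [11] addr=0xbf blk=23 s=3: VC-HIT | VC [27, 20, 11]
  [12] addr=0x59 blk=11 s=3: VC-HIT | VC [27, 20, 23]
  [13] addr=0x61 blk=12 s=0: MISS | VC [27, 20, 23, 16]
  [14] addr=0xa6 blk=20 s=0: VC-HIT | VC [27, 12, 23, 16]

OUTCOME = VC-HIT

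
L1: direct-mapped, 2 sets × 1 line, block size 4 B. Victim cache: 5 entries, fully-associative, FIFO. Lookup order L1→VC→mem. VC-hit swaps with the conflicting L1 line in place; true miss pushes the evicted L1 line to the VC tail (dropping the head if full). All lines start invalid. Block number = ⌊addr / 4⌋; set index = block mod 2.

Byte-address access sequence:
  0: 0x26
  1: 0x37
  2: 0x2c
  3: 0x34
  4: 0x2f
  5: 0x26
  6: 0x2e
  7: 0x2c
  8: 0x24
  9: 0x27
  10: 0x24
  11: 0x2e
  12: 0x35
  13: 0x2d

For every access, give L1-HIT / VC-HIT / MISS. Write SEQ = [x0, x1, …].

#0 0x26→b9/s1 MISS; vc=[]
#1 0x37→b13/s1 MISS; vc=[9]
#2 0x2c→b11/s1 MISS; vc=[9,13]
#3 0x34→b13/s1 VC-HIT; vc=[9,11]
#4 0x2f→b11/s1 VC-HIT; vc=[9,13]
#5 0x26→b9/s1 VC-HIT; vc=[11,13]
#6 0x2e→b11/s1 VC-HIT; vc=[9,13]
#7 0x2c→b11/s1 L1-HIT; vc=[9,13]
#8 0x24→b9/s1 VC-HIT; vc=[11,13]
#9 0x27→b9/s1 L1-HIT; vc=[11,13]
#10 0x24→b9/s1 L1-HIT; vc=[11,13]
#11 0x2e→b11/s1 VC-HIT; vc=[9,13]
#12 0x35→b13/s1 VC-HIT; vc=[9,11]
#13 0x2d→b11/s1 VC-HIT; vc=[9,13]

SEQ = [MISS, MISS, MISS, VC-HIT, VC-HIT, VC-HIT, VC-HIT, L1-HIT, VC-HIT, L1-HIT, L1-HIT, VC-HIT, VC-HIT, VC-HIT]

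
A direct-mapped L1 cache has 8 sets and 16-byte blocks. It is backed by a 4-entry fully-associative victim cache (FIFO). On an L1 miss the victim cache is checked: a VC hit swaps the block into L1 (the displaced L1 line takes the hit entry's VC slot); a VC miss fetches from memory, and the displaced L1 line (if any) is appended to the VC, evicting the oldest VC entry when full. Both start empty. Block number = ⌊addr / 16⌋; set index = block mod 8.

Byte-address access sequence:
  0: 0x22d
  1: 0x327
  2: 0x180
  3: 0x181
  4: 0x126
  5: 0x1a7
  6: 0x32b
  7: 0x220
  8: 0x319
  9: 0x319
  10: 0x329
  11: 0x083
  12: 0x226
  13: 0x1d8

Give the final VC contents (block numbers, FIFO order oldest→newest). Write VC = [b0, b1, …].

VC = [50, 26, 18, 24]

  [0] addr=0x22d blk=34 s=2: MISS | VC []
  [1] addr=0x327 blk=50 s=2: MISS | VC [34]
  [2] addr=0x180 blk=24 s=0: MISS | VC [34]
  [3] addr=0x181 blk=24 s=0: L1-HIT | VC [34]
  [4] addr=0x126 blk=18 s=2: MISS | VC [34, 50]
  [5] addr=0x1a7 blk=26 s=2: MISS | VC [34, 50, 18]
  [6] addr=0x32b blk=50 s=2: VC-HIT | VC [34, 26, 18]
  [7] addr=0x220 blk=34 s=2: VC-HIT | VC [50, 26, 18]
  [8] addr=0x319 blk=49 s=1: MISS | VC [50, 26, 18]
  [9] addr=0x319 blk=49 s=1: L1-HIT | VC [50, 26, 18]
  [10] addr=0x329 blk=50 s=2: VC-HIT | VC [34, 26, 18]
  [11] addr=0x83 blk=8 s=0: MISS | VC [34, 26, 18, 24]
  [12] addr=0x226 blk=34 s=2: VC-HIT | VC [50, 26, 18, 24]
  [13] addr=0x1d8 blk=29 s=5: MISS | VC [50, 26, 18, 24]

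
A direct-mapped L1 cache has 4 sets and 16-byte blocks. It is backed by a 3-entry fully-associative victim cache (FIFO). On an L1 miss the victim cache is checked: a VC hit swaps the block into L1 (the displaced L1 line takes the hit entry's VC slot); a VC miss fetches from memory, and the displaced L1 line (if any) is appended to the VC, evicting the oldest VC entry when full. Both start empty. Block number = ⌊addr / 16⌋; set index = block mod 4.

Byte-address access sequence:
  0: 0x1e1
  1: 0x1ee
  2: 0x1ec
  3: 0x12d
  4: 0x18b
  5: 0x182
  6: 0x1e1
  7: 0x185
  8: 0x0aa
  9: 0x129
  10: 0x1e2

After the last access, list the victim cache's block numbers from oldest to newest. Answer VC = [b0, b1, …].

0: 0x1e1 (blk 30, set 2) → MISS  vc=[]
1: 0x1ee (blk 30, set 2) → L1-HIT  vc=[]
2: 0x1ec (blk 30, set 2) → L1-HIT  vc=[]
3: 0x12d (blk 18, set 2) → MISS  vc=[30]
4: 0x18b (blk 24, set 0) → MISS  vc=[30]
5: 0x182 (blk 24, set 0) → L1-HIT  vc=[30]
6: 0x1e1 (blk 30, set 2) → VC-HIT  vc=[18]
7: 0x185 (blk 24, set 0) → L1-HIT  vc=[18]
8: 0xaa (blk 10, set 2) → MISS  vc=[18, 30]
9: 0x129 (blk 18, set 2) → VC-HIT  vc=[10, 30]
10: 0x1e2 (blk 30, set 2) → VC-HIT  vc=[10, 18]

VC = [10, 18]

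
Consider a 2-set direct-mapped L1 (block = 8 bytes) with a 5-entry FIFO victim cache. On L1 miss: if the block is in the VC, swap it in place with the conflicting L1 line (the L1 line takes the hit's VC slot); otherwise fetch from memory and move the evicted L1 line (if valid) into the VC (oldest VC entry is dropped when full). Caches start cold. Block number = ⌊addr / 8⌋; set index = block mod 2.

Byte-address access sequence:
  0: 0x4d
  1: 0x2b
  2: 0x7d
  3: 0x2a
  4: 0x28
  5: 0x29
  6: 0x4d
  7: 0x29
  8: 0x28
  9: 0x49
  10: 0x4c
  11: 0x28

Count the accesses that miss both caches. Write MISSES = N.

MISSES = 3

  [0] addr=0x4d blk=9 s=1: MISS | VC []
  [1] addr=0x2b blk=5 s=1: MISS | VC [9]
  [2] addr=0x7d blk=15 s=1: MISS | VC [9, 5]
  [3] addr=0x2a blk=5 s=1: VC-HIT | VC [9, 15]
  [4] addr=0x28 blk=5 s=1: L1-HIT | VC [9, 15]
  [5] addr=0x29 blk=5 s=1: L1-HIT | VC [9, 15]
  [6] addr=0x4d blk=9 s=1: VC-HIT | VC [5, 15]
  [7] addr=0x29 blk=5 s=1: VC-HIT | VC [9, 15]
  [8] addr=0x28 blk=5 s=1: L1-HIT | VC [9, 15]
  [9] addr=0x49 blk=9 s=1: VC-HIT | VC [5, 15]
  [10] addr=0x4c blk=9 s=1: L1-HIT | VC [5, 15]
  [11] addr=0x28 blk=5 s=1: VC-HIT | VC [9, 15]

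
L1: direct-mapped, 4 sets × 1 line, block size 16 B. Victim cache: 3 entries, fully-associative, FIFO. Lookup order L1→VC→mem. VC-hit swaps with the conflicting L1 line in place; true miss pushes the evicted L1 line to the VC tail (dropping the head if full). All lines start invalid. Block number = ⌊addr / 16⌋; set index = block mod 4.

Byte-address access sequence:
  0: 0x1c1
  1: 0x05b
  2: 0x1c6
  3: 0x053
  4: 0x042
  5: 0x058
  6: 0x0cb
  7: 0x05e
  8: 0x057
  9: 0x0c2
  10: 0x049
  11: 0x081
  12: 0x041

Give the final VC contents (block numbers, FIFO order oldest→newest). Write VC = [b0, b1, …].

VC = [28, 12, 8]

#0 0x1c1→b28/s0 MISS; vc=[]
#1 0x5b→b5/s1 MISS; vc=[]
#2 0x1c6→b28/s0 L1-HIT; vc=[]
#3 0x53→b5/s1 L1-HIT; vc=[]
#4 0x42→b4/s0 MISS; vc=[28]
#5 0x58→b5/s1 L1-HIT; vc=[28]
#6 0xcb→b12/s0 MISS; vc=[28,4]
#7 0x5e→b5/s1 L1-HIT; vc=[28,4]
#8 0x57→b5/s1 L1-HIT; vc=[28,4]
#9 0xc2→b12/s0 L1-HIT; vc=[28,4]
#10 0x49→b4/s0 VC-HIT; vc=[28,12]
#11 0x81→b8/s0 MISS; vc=[28,12,4]
#12 0x41→b4/s0 VC-HIT; vc=[28,12,8]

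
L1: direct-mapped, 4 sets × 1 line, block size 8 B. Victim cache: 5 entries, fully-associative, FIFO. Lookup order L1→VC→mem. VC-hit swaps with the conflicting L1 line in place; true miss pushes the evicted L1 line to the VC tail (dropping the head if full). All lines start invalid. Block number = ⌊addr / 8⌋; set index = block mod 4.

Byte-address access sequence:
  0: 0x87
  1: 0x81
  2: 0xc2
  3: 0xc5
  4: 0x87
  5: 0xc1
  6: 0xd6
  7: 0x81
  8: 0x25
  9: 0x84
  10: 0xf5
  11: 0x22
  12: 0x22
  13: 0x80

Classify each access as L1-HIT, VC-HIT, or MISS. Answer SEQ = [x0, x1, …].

0: 0x87 (blk 16, set 0) → MISS  vc=[]
1: 0x81 (blk 16, set 0) → L1-HIT  vc=[]
2: 0xc2 (blk 24, set 0) → MISS  vc=[16]
3: 0xc5 (blk 24, set 0) → L1-HIT  vc=[16]
4: 0x87 (blk 16, set 0) → VC-HIT  vc=[24]
5: 0xc1 (blk 24, set 0) → VC-HIT  vc=[16]
6: 0xd6 (blk 26, set 2) → MISS  vc=[16]
7: 0x81 (blk 16, set 0) → VC-HIT  vc=[24]
8: 0x25 (blk 4, set 0) → MISS  vc=[24, 16]
9: 0x84 (blk 16, set 0) → VC-HIT  vc=[24, 4]
10: 0xf5 (blk 30, set 2) → MISS  vc=[24, 4, 26]
11: 0x22 (blk 4, set 0) → VC-HIT  vc=[24, 16, 26]
12: 0x22 (blk 4, set 0) → L1-HIT  vc=[24, 16, 26]
13: 0x80 (blk 16, set 0) → VC-HIT  vc=[24, 4, 26]

SEQ = [MISS, L1-HIT, MISS, L1-HIT, VC-HIT, VC-HIT, MISS, VC-HIT, MISS, VC-HIT, MISS, VC-HIT, L1-HIT, VC-HIT]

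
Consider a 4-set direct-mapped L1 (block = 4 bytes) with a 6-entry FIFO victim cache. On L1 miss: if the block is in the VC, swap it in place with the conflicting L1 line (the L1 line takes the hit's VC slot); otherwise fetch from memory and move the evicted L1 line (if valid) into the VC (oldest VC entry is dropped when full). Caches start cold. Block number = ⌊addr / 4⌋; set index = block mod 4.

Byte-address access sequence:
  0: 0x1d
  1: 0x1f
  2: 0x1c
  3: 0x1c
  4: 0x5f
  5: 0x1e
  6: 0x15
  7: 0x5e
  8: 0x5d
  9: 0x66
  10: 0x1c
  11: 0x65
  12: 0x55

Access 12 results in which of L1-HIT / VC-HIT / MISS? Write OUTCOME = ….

OUTCOME = MISS

0: 0x1d (blk 7, set 3) → MISS  vc=[]
1: 0x1f (blk 7, set 3) → L1-HIT  vc=[]
2: 0x1c (blk 7, set 3) → L1-HIT  vc=[]
3: 0x1c (blk 7, set 3) → L1-HIT  vc=[]
4: 0x5f (blk 23, set 3) → MISS  vc=[7]
5: 0x1e (blk 7, set 3) → VC-HIT  vc=[23]
6: 0x15 (blk 5, set 1) → MISS  vc=[23]
7: 0x5e (blk 23, set 3) → VC-HIT  vc=[7]
8: 0x5d (blk 23, set 3) → L1-HIT  vc=[7]
9: 0x66 (blk 25, set 1) → MISS  vc=[7, 5]
10: 0x1c (blk 7, set 3) → VC-HIT  vc=[23, 5]
11: 0x65 (blk 25, set 1) → L1-HIT  vc=[23, 5]
12: 0x55 (blk 21, set 1) → MISS  vc=[23, 5, 25]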